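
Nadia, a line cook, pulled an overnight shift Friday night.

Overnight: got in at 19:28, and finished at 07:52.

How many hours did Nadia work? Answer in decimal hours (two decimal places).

Overnight: 19:28 → midnight = 4 h 32 min; midnight → 07:52 = 7 h 52 min; span 12 h 24 min

12.40 hours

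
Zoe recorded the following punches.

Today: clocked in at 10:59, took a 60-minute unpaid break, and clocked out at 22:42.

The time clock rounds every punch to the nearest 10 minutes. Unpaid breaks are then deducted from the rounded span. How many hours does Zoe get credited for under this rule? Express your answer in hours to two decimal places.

10.67 hours

Today: in 10:59→11:00, out 22:42→22:40; 11 h 40 min − 60 min = 10 h 40 min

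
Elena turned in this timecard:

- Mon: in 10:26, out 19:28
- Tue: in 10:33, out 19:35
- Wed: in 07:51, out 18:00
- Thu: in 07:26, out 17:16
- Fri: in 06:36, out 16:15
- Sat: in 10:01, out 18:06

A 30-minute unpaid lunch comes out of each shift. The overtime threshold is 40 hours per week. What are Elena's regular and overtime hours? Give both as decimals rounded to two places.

Mon: 10:26–19:28 = 9 h 2 min; less 30 min break → 8 h 32 min
Tue: 10:33–19:35 = 9 h 2 min; less 30 min break → 8 h 32 min
Wed: 07:51–18:00 = 10 h 9 min; less 30 min break → 9 h 39 min
Thu: 07:26–17:16 = 9 h 50 min; less 30 min break → 9 h 20 min
Fri: 06:36–16:15 = 9 h 39 min; less 30 min break → 9 h 9 min
Sat: 10:01–18:06 = 8 h 5 min; less 30 min break → 7 h 35 min
Total worked: 52 h 47 min = 52.78 h.
Threshold 40 h → overtime 12 h 47 min, regular 40 h 0 min.

Regular 40.00 hours, overtime 12.78 hours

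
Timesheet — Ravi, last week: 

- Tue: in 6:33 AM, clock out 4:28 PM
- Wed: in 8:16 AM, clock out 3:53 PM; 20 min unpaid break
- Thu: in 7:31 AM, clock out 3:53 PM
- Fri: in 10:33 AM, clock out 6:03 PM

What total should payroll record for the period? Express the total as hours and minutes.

33 h 4 min

Tue: 6:33 AM–4:28 PM = 9 h 55 min
Wed: 8:16 AM–3:53 PM = 7 h 37 min; less 20 min break → 7 h 17 min
Thu: 7:31 AM–3:53 PM = 8 h 22 min
Fri: 10:33 AM–6:03 PM = 7 h 30 min
Total: 9 h 55 min + 7 h 17 min + 8 h 22 min + 7 h 30 min = 33 h 4 min.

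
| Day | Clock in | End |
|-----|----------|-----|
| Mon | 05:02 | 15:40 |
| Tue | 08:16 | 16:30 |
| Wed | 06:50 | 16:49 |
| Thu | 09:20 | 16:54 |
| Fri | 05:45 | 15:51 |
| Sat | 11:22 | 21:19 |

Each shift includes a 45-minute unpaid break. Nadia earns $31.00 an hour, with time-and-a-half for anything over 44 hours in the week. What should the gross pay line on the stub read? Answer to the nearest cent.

Mon: 05:02–15:40 = 10 h 38 min; less 45 min break → 9 h 53 min
Tue: 08:16–16:30 = 8 h 14 min; less 45 min break → 7 h 29 min
Wed: 06:50–16:49 = 9 h 59 min; less 45 min break → 9 h 14 min
Thu: 09:20–16:54 = 7 h 34 min; less 45 min break → 6 h 49 min
Fri: 05:45–15:51 = 10 h 6 min; less 45 min break → 9 h 21 min
Sat: 11:22–21:19 = 9 h 57 min; less 45 min break → 9 h 12 min
Total worked: 51 h 58 min = 3118 min.
Regular 44 h 0 min = 2640 min at $31.00/h; overtime 7 h 58 min = 478 min at $46.50/h.
Pay = (2640 × $31.00 + 478 × $46.50) ÷ 60 = $1734.45.

$1734.45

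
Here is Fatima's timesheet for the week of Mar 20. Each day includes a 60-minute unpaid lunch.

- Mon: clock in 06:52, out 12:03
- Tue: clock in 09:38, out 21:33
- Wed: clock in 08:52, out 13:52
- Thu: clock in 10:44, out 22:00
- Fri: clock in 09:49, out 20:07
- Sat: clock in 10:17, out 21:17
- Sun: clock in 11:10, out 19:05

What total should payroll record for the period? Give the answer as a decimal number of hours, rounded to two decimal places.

Mon: 06:52–12:03 = 5 h 11 min; less 60 min break → 4 h 11 min
Tue: 09:38–21:33 = 11 h 55 min; less 60 min break → 10 h 55 min
Wed: 08:52–13:52 = 5 h 0 min; less 60 min break → 4 h 0 min
Thu: 10:44–22:00 = 11 h 16 min; less 60 min break → 10 h 16 min
Fri: 09:49–20:07 = 10 h 18 min; less 60 min break → 9 h 18 min
Sat: 10:17–21:17 = 11 h 0 min; less 60 min break → 10 h 0 min
Sun: 11:10–19:05 = 7 h 55 min; less 60 min break → 6 h 55 min
Total: 4 h 11 min + 10 h 55 min + 4 h 0 min + 10 h 16 min + 9 h 18 min + 10 h 0 min + 6 h 55 min = 55 h 35 min.

55.58 hours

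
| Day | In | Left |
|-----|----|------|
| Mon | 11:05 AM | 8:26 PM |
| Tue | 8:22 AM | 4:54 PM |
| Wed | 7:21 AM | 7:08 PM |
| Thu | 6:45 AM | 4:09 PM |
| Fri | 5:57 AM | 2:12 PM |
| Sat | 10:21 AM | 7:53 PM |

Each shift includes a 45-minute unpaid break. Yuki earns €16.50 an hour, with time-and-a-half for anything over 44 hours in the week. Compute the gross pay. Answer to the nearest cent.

Mon: 11:05 AM–8:26 PM = 9 h 21 min; less 45 min break → 8 h 36 min
Tue: 8:22 AM–4:54 PM = 8 h 32 min; less 45 min break → 7 h 47 min
Wed: 7:21 AM–7:08 PM = 11 h 47 min; less 45 min break → 11 h 2 min
Thu: 6:45 AM–4:09 PM = 9 h 24 min; less 45 min break → 8 h 39 min
Fri: 5:57 AM–2:12 PM = 8 h 15 min; less 45 min break → 7 h 30 min
Sat: 10:21 AM–7:53 PM = 9 h 32 min; less 45 min break → 8 h 47 min
Total worked: 52 h 21 min = 3141 min.
Regular 44 h 0 min = 2640 min at €16.50/h; overtime 8 h 21 min = 501 min at €24.75/h.
Pay = (2640 × €16.50 + 501 × €24.75) ÷ 60 = €932.66.

€932.66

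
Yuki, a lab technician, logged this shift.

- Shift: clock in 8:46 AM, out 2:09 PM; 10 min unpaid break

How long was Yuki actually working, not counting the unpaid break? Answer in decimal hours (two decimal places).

Shift: 8:46 AM–2:09 PM = 5 h 23 min; less 10 min break → 5 h 13 min

5.22 hours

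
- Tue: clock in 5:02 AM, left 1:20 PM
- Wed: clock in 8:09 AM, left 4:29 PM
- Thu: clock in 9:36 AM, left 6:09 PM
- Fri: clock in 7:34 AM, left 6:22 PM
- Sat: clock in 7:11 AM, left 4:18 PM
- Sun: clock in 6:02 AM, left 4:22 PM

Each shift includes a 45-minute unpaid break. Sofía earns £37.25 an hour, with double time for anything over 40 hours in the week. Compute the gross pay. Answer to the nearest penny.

Tue: 5:02 AM–1:20 PM = 8 h 18 min; less 45 min break → 7 h 33 min
Wed: 8:09 AM–4:29 PM = 8 h 20 min; less 45 min break → 7 h 35 min
Thu: 9:36 AM–6:09 PM = 8 h 33 min; less 45 min break → 7 h 48 min
Fri: 7:34 AM–6:22 PM = 10 h 48 min; less 45 min break → 10 h 3 min
Sat: 7:11 AM–4:18 PM = 9 h 7 min; less 45 min break → 8 h 22 min
Sun: 6:02 AM–4:22 PM = 10 h 20 min; less 45 min break → 9 h 35 min
Total worked: 50 h 56 min = 3056 min.
Regular 40 h 0 min = 2400 min at £37.25/h; overtime 10 h 56 min = 656 min at £74.50/h.
Pay = (2400 × £37.25 + 656 × £74.50) ÷ 60 = £2304.53.

£2304.53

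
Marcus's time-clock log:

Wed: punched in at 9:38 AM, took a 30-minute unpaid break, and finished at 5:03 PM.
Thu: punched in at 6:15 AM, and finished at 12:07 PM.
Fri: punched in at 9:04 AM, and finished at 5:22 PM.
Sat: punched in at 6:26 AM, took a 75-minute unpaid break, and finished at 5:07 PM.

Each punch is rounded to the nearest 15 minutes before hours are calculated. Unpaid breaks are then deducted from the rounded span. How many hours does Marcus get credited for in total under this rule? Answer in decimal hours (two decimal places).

Wed: in 9:38 AM→9:45 AM, out 5:03 PM→5:00 PM; 7 h 15 min − 30 min = 6 h 45 min
Thu: in 6:15 AM→6:15 AM, out 12:07 PM→12:00 PM; 5 h 45 min
Fri: in 9:04 AM→9:00 AM, out 5:22 PM→5:15 PM; 8 h 15 min
Sat: in 6:26 AM→6:30 AM, out 5:07 PM→5:00 PM; 10 h 30 min − 75 min = 9 h 15 min
Total credited: 30 h 0 min.

30.00 hours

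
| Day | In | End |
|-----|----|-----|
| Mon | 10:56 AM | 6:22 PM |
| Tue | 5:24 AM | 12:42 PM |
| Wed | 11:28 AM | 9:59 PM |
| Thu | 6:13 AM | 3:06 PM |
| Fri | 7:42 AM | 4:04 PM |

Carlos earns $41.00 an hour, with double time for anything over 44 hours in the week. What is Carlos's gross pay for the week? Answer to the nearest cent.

Mon: 10:56 AM–6:22 PM = 7 h 26 min
Tue: 5:24 AM–12:42 PM = 7 h 18 min
Wed: 11:28 AM–9:59 PM = 10 h 31 min
Thu: 6:13 AM–3:06 PM = 8 h 53 min
Fri: 7:42 AM–4:04 PM = 8 h 22 min
Total worked: 42 h 30 min = 2550 min.
Regular 42 h 30 min = 2550 min at $41.00/h; overtime 0 h 0 min = 0 min at $82.00/h.
Pay = (2550 × $41.00 + 0 × $82.00) ÷ 60 = $1742.50.

$1742.50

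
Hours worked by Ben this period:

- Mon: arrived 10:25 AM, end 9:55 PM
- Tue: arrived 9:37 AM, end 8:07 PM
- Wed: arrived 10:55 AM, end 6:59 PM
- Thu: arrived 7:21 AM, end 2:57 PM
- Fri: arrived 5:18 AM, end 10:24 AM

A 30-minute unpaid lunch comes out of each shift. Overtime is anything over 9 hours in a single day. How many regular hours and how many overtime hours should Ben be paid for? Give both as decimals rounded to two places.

Mon: 10:25 AM–9:55 PM = 11 h 30 min; less 30 min break → 11 h 0 min
Tue: 9:37 AM–8:07 PM = 10 h 30 min; less 30 min break → 10 h 0 min
Wed: 10:55 AM–6:59 PM = 8 h 4 min; less 30 min break → 7 h 34 min
Thu: 7:21 AM–2:57 PM = 7 h 36 min; less 30 min break → 7 h 6 min
Fri: 5:18 AM–10:24 AM = 5 h 6 min; less 30 min break → 4 h 36 min
Mon reg 9 h 0 min / OT 2 h 0 min; Tue reg 9 h 0 min / OT 1 h 0 min; Wed reg 7 h 34 min / OT 0 h 0 min; Thu reg 7 h 6 min / OT 0 h 0 min; Fri reg 4 h 36 min / OT 0 h 0 min.
Totals: regular 37 h 16 min, overtime 3 h 0 min.

Regular 37.27 hours, overtime 3.00 hours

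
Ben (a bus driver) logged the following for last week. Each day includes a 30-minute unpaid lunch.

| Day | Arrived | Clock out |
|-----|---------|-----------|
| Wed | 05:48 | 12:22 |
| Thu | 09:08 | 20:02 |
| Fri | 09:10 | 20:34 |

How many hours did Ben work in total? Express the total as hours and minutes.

Wed: 05:48–12:22 = 6 h 34 min; less 30 min break → 6 h 4 min
Thu: 09:08–20:02 = 10 h 54 min; less 30 min break → 10 h 24 min
Fri: 09:10–20:34 = 11 h 24 min; less 30 min break → 10 h 54 min
Total: 6 h 4 min + 10 h 24 min + 10 h 54 min = 27 h 22 min.

27 h 22 min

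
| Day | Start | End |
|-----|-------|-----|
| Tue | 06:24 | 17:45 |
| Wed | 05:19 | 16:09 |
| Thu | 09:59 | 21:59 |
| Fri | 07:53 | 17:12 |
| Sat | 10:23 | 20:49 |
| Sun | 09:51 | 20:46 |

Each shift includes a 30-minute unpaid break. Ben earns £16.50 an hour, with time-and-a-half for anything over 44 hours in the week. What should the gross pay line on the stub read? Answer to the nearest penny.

£1167.79

Tue: 06:24–17:45 = 11 h 21 min; less 30 min break → 10 h 51 min
Wed: 05:19–16:09 = 10 h 50 min; less 30 min break → 10 h 20 min
Thu: 09:59–21:59 = 12 h 0 min; less 30 min break → 11 h 30 min
Fri: 07:53–17:12 = 9 h 19 min; less 30 min break → 8 h 49 min
Sat: 10:23–20:49 = 10 h 26 min; less 30 min break → 9 h 56 min
Sun: 09:51–20:46 = 10 h 55 min; less 30 min break → 10 h 25 min
Total worked: 61 h 51 min = 3711 min.
Regular 44 h 0 min = 2640 min at £16.50/h; overtime 17 h 51 min = 1071 min at £24.75/h.
Pay = (2640 × £16.50 + 1071 × £24.75) ÷ 60 = £1167.79.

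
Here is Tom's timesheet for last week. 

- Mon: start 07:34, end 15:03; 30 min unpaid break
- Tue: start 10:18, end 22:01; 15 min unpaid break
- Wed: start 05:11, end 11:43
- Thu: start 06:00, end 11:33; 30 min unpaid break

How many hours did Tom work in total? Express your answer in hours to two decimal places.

30.03 hours

Mon: 07:34–15:03 = 7 h 29 min; less 30 min break → 6 h 59 min
Tue: 10:18–22:01 = 11 h 43 min; less 15 min break → 11 h 28 min
Wed: 05:11–11:43 = 6 h 32 min
Thu: 06:00–11:33 = 5 h 33 min; less 30 min break → 5 h 3 min
Total: 6 h 59 min + 11 h 28 min + 6 h 32 min + 5 h 3 min = 30 h 2 min.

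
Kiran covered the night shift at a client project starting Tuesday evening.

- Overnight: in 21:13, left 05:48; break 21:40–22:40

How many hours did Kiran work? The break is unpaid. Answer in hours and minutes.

7 h 35 min

Overnight: 21:13 → midnight = 2 h 47 min; midnight → 05:48 = 5 h 48 min; span 8 h 35 min; less 60 min break → 7 h 35 min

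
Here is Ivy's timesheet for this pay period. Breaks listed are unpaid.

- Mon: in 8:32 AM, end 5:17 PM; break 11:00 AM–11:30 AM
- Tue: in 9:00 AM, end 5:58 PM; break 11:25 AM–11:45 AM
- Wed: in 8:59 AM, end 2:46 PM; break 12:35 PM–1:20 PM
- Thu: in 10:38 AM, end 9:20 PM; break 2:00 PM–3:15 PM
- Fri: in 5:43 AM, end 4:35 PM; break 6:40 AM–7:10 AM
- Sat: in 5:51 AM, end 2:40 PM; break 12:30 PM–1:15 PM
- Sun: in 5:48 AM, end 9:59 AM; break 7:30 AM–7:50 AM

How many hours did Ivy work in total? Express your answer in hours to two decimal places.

53.65 hours

Mon: 8:32 AM–5:17 PM = 8 h 45 min; less 30 min break → 8 h 15 min
Tue: 9:00 AM–5:58 PM = 8 h 58 min; less 20 min break → 8 h 38 min
Wed: 8:59 AM–2:46 PM = 5 h 47 min; less 45 min break → 5 h 2 min
Thu: 10:38 AM–9:20 PM = 10 h 42 min; less 75 min break → 9 h 27 min
Fri: 5:43 AM–4:35 PM = 10 h 52 min; less 30 min break → 10 h 22 min
Sat: 5:51 AM–2:40 PM = 8 h 49 min; less 45 min break → 8 h 4 min
Sun: 5:48 AM–9:59 AM = 4 h 11 min; less 20 min break → 3 h 51 min
Total: 8 h 15 min + 8 h 38 min + 5 h 2 min + 9 h 27 min + 10 h 22 min + 8 h 4 min + 3 h 51 min = 53 h 39 min.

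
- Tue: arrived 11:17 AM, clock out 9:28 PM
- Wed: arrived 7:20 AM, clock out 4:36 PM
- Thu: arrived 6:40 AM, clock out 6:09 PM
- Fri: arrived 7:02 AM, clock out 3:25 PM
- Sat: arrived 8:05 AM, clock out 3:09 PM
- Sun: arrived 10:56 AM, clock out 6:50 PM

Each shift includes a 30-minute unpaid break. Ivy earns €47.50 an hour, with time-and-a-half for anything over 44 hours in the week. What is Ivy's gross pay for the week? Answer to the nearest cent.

Tue: 11:17 AM–9:28 PM = 10 h 11 min; less 30 min break → 9 h 41 min
Wed: 7:20 AM–4:36 PM = 9 h 16 min; less 30 min break → 8 h 46 min
Thu: 6:40 AM–6:09 PM = 11 h 29 min; less 30 min break → 10 h 59 min
Fri: 7:02 AM–3:25 PM = 8 h 23 min; less 30 min break → 7 h 53 min
Sat: 8:05 AM–3:09 PM = 7 h 4 min; less 30 min break → 6 h 34 min
Sun: 10:56 AM–6:50 PM = 7 h 54 min; less 30 min break → 7 h 24 min
Total worked: 51 h 17 min = 3077 min.
Regular 44 h 0 min = 2640 min at €47.50/h; overtime 7 h 17 min = 437 min at €71.25/h.
Pay = (2640 × €47.50 + 437 × €71.25) ÷ 60 = €2608.94.

€2608.94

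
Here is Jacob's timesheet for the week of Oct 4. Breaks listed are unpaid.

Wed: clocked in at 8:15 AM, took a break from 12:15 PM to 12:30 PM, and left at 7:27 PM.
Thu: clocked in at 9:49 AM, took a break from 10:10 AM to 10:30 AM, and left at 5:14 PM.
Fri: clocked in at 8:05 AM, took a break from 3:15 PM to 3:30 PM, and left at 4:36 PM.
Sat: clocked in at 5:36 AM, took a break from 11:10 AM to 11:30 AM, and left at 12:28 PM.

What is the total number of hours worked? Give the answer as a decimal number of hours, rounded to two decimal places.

32.83 hours

Wed: 8:15 AM–7:27 PM = 11 h 12 min; less 15 min break → 10 h 57 min
Thu: 9:49 AM–5:14 PM = 7 h 25 min; less 20 min break → 7 h 5 min
Fri: 8:05 AM–4:36 PM = 8 h 31 min; less 15 min break → 8 h 16 min
Sat: 5:36 AM–12:28 PM = 6 h 52 min; less 20 min break → 6 h 32 min
Total: 10 h 57 min + 7 h 5 min + 8 h 16 min + 6 h 32 min = 32 h 50 min.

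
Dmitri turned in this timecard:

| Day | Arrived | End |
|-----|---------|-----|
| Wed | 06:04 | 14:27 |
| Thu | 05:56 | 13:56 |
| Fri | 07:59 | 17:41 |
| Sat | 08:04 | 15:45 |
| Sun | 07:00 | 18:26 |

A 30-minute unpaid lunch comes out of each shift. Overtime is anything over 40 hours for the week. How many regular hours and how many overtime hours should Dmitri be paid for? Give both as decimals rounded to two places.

Wed: 06:04–14:27 = 8 h 23 min; less 30 min break → 7 h 53 min
Thu: 05:56–13:56 = 8 h 0 min; less 30 min break → 7 h 30 min
Fri: 07:59–17:41 = 9 h 42 min; less 30 min break → 9 h 12 min
Sat: 08:04–15:45 = 7 h 41 min; less 30 min break → 7 h 11 min
Sun: 07:00–18:26 = 11 h 26 min; less 30 min break → 10 h 56 min
Total worked: 42 h 42 min = 42.70 h.
Threshold 40 h → overtime 2 h 42 min, regular 40 h 0 min.

Regular 40.00 hours, overtime 2.70 hours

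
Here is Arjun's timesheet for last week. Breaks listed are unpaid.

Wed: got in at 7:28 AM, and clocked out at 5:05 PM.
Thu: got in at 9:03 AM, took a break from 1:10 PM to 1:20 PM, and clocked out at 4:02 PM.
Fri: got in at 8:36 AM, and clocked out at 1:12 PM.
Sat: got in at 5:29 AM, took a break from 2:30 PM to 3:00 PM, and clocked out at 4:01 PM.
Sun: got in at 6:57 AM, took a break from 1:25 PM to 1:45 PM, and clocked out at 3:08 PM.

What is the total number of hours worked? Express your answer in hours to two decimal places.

Wed: 7:28 AM–5:05 PM = 9 h 37 min
Thu: 9:03 AM–4:02 PM = 6 h 59 min; less 10 min break → 6 h 49 min
Fri: 8:36 AM–1:12 PM = 4 h 36 min
Sat: 5:29 AM–4:01 PM = 10 h 32 min; less 30 min break → 10 h 2 min
Sun: 6:57 AM–3:08 PM = 8 h 11 min; less 20 min break → 7 h 51 min
Total: 9 h 37 min + 6 h 49 min + 4 h 36 min + 10 h 2 min + 7 h 51 min = 38 h 55 min.

38.92 hours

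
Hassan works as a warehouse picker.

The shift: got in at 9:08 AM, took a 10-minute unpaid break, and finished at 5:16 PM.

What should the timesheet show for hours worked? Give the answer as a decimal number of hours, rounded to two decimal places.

The shift: 9:08 AM–5:16 PM = 8 h 8 min; less 10 min break → 7 h 58 min

7.97 hours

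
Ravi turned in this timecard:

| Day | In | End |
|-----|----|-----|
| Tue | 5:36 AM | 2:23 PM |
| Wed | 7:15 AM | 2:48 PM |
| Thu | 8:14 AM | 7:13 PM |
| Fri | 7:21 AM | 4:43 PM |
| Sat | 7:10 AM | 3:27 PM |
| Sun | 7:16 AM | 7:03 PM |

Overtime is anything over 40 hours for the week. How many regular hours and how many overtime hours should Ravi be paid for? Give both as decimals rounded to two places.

Tue: 5:36 AM–2:23 PM = 8 h 47 min
Wed: 7:15 AM–2:48 PM = 7 h 33 min
Thu: 8:14 AM–7:13 PM = 10 h 59 min
Fri: 7:21 AM–4:43 PM = 9 h 22 min
Sat: 7:10 AM–3:27 PM = 8 h 17 min
Sun: 7:16 AM–7:03 PM = 11 h 47 min
Total worked: 56 h 45 min = 56.75 h.
Threshold 40 h → overtime 16 h 45 min, regular 40 h 0 min.

Regular 40.00 hours, overtime 16.75 hours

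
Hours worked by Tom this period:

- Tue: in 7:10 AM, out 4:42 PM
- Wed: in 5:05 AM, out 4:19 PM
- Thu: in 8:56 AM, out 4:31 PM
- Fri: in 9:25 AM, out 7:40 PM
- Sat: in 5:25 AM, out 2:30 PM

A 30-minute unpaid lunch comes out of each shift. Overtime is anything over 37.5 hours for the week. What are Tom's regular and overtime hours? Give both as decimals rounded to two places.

Regular 37.50 hours, overtime 7.68 hours

Tue: 7:10 AM–4:42 PM = 9 h 32 min; less 30 min break → 9 h 2 min
Wed: 5:05 AM–4:19 PM = 11 h 14 min; less 30 min break → 10 h 44 min
Thu: 8:56 AM–4:31 PM = 7 h 35 min; less 30 min break → 7 h 5 min
Fri: 9:25 AM–7:40 PM = 10 h 15 min; less 30 min break → 9 h 45 min
Sat: 5:25 AM–2:30 PM = 9 h 5 min; less 30 min break → 8 h 35 min
Total worked: 45 h 11 min = 45.18 h.
Threshold 37.5 h → overtime 7 h 41 min, regular 37 h 30 min.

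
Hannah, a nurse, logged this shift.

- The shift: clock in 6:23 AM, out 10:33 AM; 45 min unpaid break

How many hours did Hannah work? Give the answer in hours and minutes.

The shift: 6:23 AM–10:33 AM = 4 h 10 min; less 45 min break → 3 h 25 min

3 h 25 min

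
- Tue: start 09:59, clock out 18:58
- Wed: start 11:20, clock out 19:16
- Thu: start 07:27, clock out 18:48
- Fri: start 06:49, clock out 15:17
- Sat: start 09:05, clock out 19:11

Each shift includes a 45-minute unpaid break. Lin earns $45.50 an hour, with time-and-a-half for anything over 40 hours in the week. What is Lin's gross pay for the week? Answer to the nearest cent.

$2030.44

Tue: 09:59–18:58 = 8 h 59 min; less 45 min break → 8 h 14 min
Wed: 11:20–19:16 = 7 h 56 min; less 45 min break → 7 h 11 min
Thu: 07:27–18:48 = 11 h 21 min; less 45 min break → 10 h 36 min
Fri: 06:49–15:17 = 8 h 28 min; less 45 min break → 7 h 43 min
Sat: 09:05–19:11 = 10 h 6 min; less 45 min break → 9 h 21 min
Total worked: 43 h 5 min = 2585 min.
Regular 40 h 0 min = 2400 min at $45.50/h; overtime 3 h 5 min = 185 min at $68.25/h.
Pay = (2400 × $45.50 + 185 × $68.25) ÷ 60 = $2030.44.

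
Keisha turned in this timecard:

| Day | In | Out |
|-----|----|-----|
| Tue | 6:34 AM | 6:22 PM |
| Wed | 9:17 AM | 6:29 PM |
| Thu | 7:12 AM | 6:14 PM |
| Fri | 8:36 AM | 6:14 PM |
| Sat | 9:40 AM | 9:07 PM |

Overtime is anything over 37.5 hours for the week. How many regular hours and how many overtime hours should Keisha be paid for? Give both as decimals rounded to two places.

Regular 37.50 hours, overtime 15.62 hours

Tue: 6:34 AM–6:22 PM = 11 h 48 min
Wed: 9:17 AM–6:29 PM = 9 h 12 min
Thu: 7:12 AM–6:14 PM = 11 h 2 min
Fri: 8:36 AM–6:14 PM = 9 h 38 min
Sat: 9:40 AM–9:07 PM = 11 h 27 min
Total worked: 53 h 7 min = 53.12 h.
Threshold 37.5 h → overtime 15 h 37 min, regular 37 h 30 min.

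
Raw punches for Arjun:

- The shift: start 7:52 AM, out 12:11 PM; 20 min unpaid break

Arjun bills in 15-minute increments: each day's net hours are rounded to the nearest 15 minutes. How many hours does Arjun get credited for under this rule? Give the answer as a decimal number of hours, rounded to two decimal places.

4.00 hours

The shift: 7:52 AM–12:11 PM = 4 h 19 min − 20 min = 3 h 59 min → rounds to 4 h 0 min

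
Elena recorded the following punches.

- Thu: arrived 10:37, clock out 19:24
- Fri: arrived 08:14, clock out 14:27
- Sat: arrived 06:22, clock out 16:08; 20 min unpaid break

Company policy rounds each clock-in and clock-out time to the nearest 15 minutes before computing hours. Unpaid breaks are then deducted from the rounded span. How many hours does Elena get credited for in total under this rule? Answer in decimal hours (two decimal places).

24.92 hours

Thu: in 10:37→10:30, out 19:24→19:30; 9 h 0 min
Fri: in 08:14→08:15, out 14:27→14:30; 6 h 15 min
Sat: in 06:22→06:15, out 16:08→16:15; 10 h 0 min − 20 min = 9 h 40 min
Total credited: 24 h 55 min.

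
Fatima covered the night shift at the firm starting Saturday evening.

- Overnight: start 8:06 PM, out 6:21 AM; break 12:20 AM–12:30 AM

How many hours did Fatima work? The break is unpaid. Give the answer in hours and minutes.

10 h 5 min

Overnight: 8:06 PM → midnight = 3 h 54 min; midnight → 6:21 AM = 6 h 21 min; span 10 h 15 min; less 10 min break → 10 h 5 min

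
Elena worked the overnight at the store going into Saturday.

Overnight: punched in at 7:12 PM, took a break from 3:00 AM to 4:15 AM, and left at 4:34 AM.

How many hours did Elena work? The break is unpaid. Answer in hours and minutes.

8 h 7 min

Overnight: 7:12 PM → midnight = 4 h 48 min; midnight → 4:34 AM = 4 h 34 min; span 9 h 22 min; less 75 min break → 8 h 7 min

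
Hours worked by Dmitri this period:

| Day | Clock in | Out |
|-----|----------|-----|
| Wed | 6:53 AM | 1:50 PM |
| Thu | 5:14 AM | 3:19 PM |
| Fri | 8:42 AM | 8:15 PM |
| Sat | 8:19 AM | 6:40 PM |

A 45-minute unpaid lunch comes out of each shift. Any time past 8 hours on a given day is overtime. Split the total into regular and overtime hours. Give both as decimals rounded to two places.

Wed: 6:53 AM–1:50 PM = 6 h 57 min; less 45 min break → 6 h 12 min
Thu: 5:14 AM–3:19 PM = 10 h 5 min; less 45 min break → 9 h 20 min
Fri: 8:42 AM–8:15 PM = 11 h 33 min; less 45 min break → 10 h 48 min
Sat: 8:19 AM–6:40 PM = 10 h 21 min; less 45 min break → 9 h 36 min
Wed reg 6 h 12 min / OT 0 h 0 min; Thu reg 8 h 0 min / OT 1 h 20 min; Fri reg 8 h 0 min / OT 2 h 48 min; Sat reg 8 h 0 min / OT 1 h 36 min.
Totals: regular 30 h 12 min, overtime 5 h 44 min.

Regular 30.20 hours, overtime 5.73 hours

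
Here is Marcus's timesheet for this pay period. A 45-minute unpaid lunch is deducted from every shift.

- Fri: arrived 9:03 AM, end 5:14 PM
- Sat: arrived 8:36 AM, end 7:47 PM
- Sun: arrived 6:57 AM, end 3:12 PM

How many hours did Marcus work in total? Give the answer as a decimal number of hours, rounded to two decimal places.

25.37 hours

Fri: 9:03 AM–5:14 PM = 8 h 11 min; less 45 min break → 7 h 26 min
Sat: 8:36 AM–7:47 PM = 11 h 11 min; less 45 min break → 10 h 26 min
Sun: 6:57 AM–3:12 PM = 8 h 15 min; less 45 min break → 7 h 30 min
Total: 7 h 26 min + 10 h 26 min + 7 h 30 min = 25 h 22 min.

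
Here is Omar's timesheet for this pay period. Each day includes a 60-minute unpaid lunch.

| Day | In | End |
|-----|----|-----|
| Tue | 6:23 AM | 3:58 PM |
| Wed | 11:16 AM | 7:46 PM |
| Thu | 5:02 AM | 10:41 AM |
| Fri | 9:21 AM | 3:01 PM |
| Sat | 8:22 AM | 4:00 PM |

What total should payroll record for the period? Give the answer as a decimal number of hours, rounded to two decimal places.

32.03 hours

Tue: 6:23 AM–3:58 PM = 9 h 35 min; less 60 min break → 8 h 35 min
Wed: 11:16 AM–7:46 PM = 8 h 30 min; less 60 min break → 7 h 30 min
Thu: 5:02 AM–10:41 AM = 5 h 39 min; less 60 min break → 4 h 39 min
Fri: 9:21 AM–3:01 PM = 5 h 40 min; less 60 min break → 4 h 40 min
Sat: 8:22 AM–4:00 PM = 7 h 38 min; less 60 min break → 6 h 38 min
Total: 8 h 35 min + 7 h 30 min + 4 h 39 min + 4 h 40 min + 6 h 38 min = 32 h 2 min.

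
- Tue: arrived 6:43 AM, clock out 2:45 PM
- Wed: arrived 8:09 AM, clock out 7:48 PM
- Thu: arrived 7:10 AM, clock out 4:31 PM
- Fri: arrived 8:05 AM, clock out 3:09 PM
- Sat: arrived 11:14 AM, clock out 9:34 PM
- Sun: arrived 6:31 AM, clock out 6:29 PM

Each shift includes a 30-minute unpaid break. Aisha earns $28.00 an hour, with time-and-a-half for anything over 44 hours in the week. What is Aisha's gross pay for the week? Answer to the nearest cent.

Tue: 6:43 AM–2:45 PM = 8 h 2 min; less 30 min break → 7 h 32 min
Wed: 8:09 AM–7:48 PM = 11 h 39 min; less 30 min break → 11 h 9 min
Thu: 7:10 AM–4:31 PM = 9 h 21 min; less 30 min break → 8 h 51 min
Fri: 8:05 AM–3:09 PM = 7 h 4 min; less 30 min break → 6 h 34 min
Sat: 11:14 AM–9:34 PM = 10 h 20 min; less 30 min break → 9 h 50 min
Sun: 6:31 AM–6:29 PM = 11 h 58 min; less 30 min break → 11 h 28 min
Total worked: 55 h 24 min = 3324 min.
Regular 44 h 0 min = 2640 min at $28.00/h; overtime 11 h 24 min = 684 min at $42.00/h.
Pay = (2640 × $28.00 + 684 × $42.00) ÷ 60 = $1710.80.

$1710.80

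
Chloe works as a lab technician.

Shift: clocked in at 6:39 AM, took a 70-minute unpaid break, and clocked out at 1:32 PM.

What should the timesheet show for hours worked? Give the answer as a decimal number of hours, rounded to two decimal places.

Shift: 6:39 AM–1:32 PM = 6 h 53 min; less 70 min break → 5 h 43 min

5.72 hours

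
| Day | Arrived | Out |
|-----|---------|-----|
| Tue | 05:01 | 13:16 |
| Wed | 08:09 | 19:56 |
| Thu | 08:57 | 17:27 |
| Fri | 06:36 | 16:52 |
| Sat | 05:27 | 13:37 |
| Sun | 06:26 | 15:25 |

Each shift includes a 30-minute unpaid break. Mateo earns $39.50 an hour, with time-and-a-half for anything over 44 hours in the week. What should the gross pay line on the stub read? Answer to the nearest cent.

Tue: 05:01–13:16 = 8 h 15 min; less 30 min break → 7 h 45 min
Wed: 08:09–19:56 = 11 h 47 min; less 30 min break → 11 h 17 min
Thu: 08:57–17:27 = 8 h 30 min; less 30 min break → 8 h 0 min
Fri: 06:36–16:52 = 10 h 16 min; less 30 min break → 9 h 46 min
Sat: 05:27–13:37 = 8 h 10 min; less 30 min break → 7 h 40 min
Sun: 06:26–15:25 = 8 h 59 min; less 30 min break → 8 h 29 min
Total worked: 52 h 57 min = 3177 min.
Regular 44 h 0 min = 2640 min at $39.50/h; overtime 8 h 57 min = 537 min at $59.25/h.
Pay = (2640 × $39.50 + 537 × $59.25) ÷ 60 = $2268.29.

$2268.29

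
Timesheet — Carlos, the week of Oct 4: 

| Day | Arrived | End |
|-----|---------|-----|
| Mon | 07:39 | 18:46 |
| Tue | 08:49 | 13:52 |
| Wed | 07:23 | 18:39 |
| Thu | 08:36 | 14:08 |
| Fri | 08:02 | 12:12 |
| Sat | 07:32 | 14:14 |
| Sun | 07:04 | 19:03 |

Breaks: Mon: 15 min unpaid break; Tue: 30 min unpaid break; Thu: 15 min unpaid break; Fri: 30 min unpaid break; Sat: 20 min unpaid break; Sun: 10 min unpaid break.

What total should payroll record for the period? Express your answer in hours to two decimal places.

Mon: 07:39–18:46 = 11 h 7 min; less 15 min break → 10 h 52 min
Tue: 08:49–13:52 = 5 h 3 min; less 30 min break → 4 h 33 min
Wed: 07:23–18:39 = 11 h 16 min
Thu: 08:36–14:08 = 5 h 32 min; less 15 min break → 5 h 17 min
Fri: 08:02–12:12 = 4 h 10 min; less 30 min break → 3 h 40 min
Sat: 07:32–14:14 = 6 h 42 min; less 20 min break → 6 h 22 min
Sun: 07:04–19:03 = 11 h 59 min; less 10 min break → 11 h 49 min
Total: 10 h 52 min + 4 h 33 min + 11 h 16 min + 5 h 17 min + 3 h 40 min + 6 h 22 min + 11 h 49 min = 53 h 49 min.

53.82 hours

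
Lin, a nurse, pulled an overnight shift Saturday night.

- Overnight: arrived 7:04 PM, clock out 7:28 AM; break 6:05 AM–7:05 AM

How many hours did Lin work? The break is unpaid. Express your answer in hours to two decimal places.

Overnight: 7:04 PM → midnight = 4 h 56 min; midnight → 7:28 AM = 7 h 28 min; span 12 h 24 min; less 60 min break → 11 h 24 min

11.40 hours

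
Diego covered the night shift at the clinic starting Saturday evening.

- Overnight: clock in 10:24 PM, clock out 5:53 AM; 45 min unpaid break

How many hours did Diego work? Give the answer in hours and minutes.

Overnight: 10:24 PM → midnight = 1 h 36 min; midnight → 5:53 AM = 5 h 53 min; span 7 h 29 min; less 45 min break → 6 h 44 min

6 h 44 min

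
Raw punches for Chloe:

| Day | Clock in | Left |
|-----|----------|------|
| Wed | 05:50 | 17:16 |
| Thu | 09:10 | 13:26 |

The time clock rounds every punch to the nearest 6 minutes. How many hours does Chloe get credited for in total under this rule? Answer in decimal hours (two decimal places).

Wed: in 05:50→05:48, out 17:16→17:18; 11 h 30 min
Thu: in 09:10→09:12, out 13:26→13:24; 4 h 12 min
Total credited: 15 h 42 min.

15.70 hours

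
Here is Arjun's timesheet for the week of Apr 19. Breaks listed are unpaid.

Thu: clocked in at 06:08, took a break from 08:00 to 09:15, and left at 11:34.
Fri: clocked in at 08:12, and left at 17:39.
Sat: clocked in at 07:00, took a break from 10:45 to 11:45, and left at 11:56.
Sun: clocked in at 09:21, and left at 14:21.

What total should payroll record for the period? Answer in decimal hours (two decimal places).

22.57 hours

Thu: 06:08–11:34 = 5 h 26 min; less 75 min break → 4 h 11 min
Fri: 08:12–17:39 = 9 h 27 min
Sat: 07:00–11:56 = 4 h 56 min; less 60 min break → 3 h 56 min
Sun: 09:21–14:21 = 5 h 0 min
Total: 4 h 11 min + 9 h 27 min + 3 h 56 min + 5 h 0 min = 22 h 34 min.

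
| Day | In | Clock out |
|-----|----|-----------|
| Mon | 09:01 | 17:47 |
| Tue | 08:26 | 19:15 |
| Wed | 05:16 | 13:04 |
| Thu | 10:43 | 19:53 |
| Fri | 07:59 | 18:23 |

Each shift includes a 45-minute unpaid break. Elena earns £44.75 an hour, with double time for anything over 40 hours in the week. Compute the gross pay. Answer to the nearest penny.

Mon: 09:01–17:47 = 8 h 46 min; less 45 min break → 8 h 1 min
Tue: 08:26–19:15 = 10 h 49 min; less 45 min break → 10 h 4 min
Wed: 05:16–13:04 = 7 h 48 min; less 45 min break → 7 h 3 min
Thu: 10:43–19:53 = 9 h 10 min; less 45 min break → 8 h 25 min
Fri: 07:59–18:23 = 10 h 24 min; less 45 min break → 9 h 39 min
Total worked: 43 h 12 min = 2592 min.
Regular 40 h 0 min = 2400 min at £44.75/h; overtime 3 h 12 min = 192 min at £89.50/h.
Pay = (2400 × £44.75 + 192 × £89.50) ÷ 60 = £2076.40.

£2076.40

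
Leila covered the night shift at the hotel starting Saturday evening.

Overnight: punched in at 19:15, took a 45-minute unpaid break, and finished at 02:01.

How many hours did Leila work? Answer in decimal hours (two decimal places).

6.02 hours

Overnight: 19:15 → midnight = 4 h 45 min; midnight → 02:01 = 2 h 1 min; span 6 h 46 min; less 45 min break → 6 h 1 min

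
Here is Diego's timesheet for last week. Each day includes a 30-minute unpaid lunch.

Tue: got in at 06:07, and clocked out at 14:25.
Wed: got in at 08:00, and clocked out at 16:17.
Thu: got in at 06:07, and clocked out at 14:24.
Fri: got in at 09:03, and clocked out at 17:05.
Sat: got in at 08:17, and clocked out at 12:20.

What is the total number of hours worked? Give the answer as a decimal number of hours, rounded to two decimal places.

34.45 hours

Tue: 06:07–14:25 = 8 h 18 min; less 30 min break → 7 h 48 min
Wed: 08:00–16:17 = 8 h 17 min; less 30 min break → 7 h 47 min
Thu: 06:07–14:24 = 8 h 17 min; less 30 min break → 7 h 47 min
Fri: 09:03–17:05 = 8 h 2 min; less 30 min break → 7 h 32 min
Sat: 08:17–12:20 = 4 h 3 min; less 30 min break → 3 h 33 min
Total: 7 h 48 min + 7 h 47 min + 7 h 47 min + 7 h 32 min + 3 h 33 min = 34 h 27 min.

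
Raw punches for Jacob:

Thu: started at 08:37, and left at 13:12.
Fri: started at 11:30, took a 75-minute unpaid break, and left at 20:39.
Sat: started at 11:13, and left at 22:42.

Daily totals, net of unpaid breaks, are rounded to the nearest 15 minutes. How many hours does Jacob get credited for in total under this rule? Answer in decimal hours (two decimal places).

Thu: 08:37–13:12 = 4 h 35 min → rounds to 4 h 30 min
Fri: 11:30–20:39 = 9 h 9 min − 75 min = 7 h 54 min → rounds to 8 h 0 min
Sat: 11:13–22:42 = 11 h 29 min → rounds to 11 h 30 min
Total credited: 24 h 0 min.

24.00 hours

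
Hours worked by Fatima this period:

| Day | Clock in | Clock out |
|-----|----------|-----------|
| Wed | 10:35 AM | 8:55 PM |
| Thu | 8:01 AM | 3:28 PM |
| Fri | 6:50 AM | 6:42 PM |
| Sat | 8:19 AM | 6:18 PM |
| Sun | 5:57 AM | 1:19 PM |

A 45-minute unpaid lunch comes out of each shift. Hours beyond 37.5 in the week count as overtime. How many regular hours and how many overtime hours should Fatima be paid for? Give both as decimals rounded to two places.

Regular 37.50 hours, overtime 5.75 hours

Wed: 10:35 AM–8:55 PM = 10 h 20 min; less 45 min break → 9 h 35 min
Thu: 8:01 AM–3:28 PM = 7 h 27 min; less 45 min break → 6 h 42 min
Fri: 6:50 AM–6:42 PM = 11 h 52 min; less 45 min break → 11 h 7 min
Sat: 8:19 AM–6:18 PM = 9 h 59 min; less 45 min break → 9 h 14 min
Sun: 5:57 AM–1:19 PM = 7 h 22 min; less 45 min break → 6 h 37 min
Total worked: 43 h 15 min = 43.25 h.
Threshold 37.5 h → overtime 5 h 45 min, regular 37 h 30 min.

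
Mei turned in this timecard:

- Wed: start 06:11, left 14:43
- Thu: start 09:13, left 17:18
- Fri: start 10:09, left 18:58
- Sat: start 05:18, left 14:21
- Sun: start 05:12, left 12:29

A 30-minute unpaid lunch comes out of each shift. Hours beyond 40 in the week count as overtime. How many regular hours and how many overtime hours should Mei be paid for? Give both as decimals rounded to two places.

Wed: 06:11–14:43 = 8 h 32 min; less 30 min break → 8 h 2 min
Thu: 09:13–17:18 = 8 h 5 min; less 30 min break → 7 h 35 min
Fri: 10:09–18:58 = 8 h 49 min; less 30 min break → 8 h 19 min
Sat: 05:18–14:21 = 9 h 3 min; less 30 min break → 8 h 33 min
Sun: 05:12–12:29 = 7 h 17 min; less 30 min break → 6 h 47 min
Total worked: 39 h 16 min = 39.27 h.
Threshold 40 h → overtime 0 h 0 min, regular 39 h 16 min.

Regular 39.27 hours, overtime 0.00 hours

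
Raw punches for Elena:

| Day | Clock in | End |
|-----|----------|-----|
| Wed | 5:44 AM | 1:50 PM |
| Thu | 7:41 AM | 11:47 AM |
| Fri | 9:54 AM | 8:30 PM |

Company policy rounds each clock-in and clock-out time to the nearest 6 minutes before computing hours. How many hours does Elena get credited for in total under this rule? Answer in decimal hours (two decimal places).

22.80 hours

Wed: in 5:44 AM→5:42 AM, out 1:50 PM→1:48 PM; 8 h 6 min
Thu: in 7:41 AM→7:42 AM, out 11:47 AM→11:48 AM; 4 h 6 min
Fri: in 9:54 AM→9:54 AM, out 8:30 PM→8:30 PM; 10 h 36 min
Total credited: 22 h 48 min.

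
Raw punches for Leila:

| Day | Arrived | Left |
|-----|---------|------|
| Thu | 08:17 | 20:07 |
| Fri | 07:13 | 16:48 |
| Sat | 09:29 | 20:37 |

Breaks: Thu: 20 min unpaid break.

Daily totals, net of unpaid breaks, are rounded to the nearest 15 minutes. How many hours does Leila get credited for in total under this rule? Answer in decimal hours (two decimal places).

32.25 hours

Thu: 08:17–20:07 = 11 h 50 min − 20 min = 11 h 30 min → rounds to 11 h 30 min
Fri: 07:13–16:48 = 9 h 35 min → rounds to 9 h 30 min
Sat: 09:29–20:37 = 11 h 8 min → rounds to 11 h 15 min
Total credited: 32 h 15 min.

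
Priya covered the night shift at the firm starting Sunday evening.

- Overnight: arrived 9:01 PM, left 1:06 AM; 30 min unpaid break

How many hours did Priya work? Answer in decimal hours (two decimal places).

3.58 hours

Overnight: 9:01 PM → midnight = 2 h 59 min; midnight → 1:06 AM = 1 h 6 min; span 4 h 5 min; less 30 min break → 3 h 35 min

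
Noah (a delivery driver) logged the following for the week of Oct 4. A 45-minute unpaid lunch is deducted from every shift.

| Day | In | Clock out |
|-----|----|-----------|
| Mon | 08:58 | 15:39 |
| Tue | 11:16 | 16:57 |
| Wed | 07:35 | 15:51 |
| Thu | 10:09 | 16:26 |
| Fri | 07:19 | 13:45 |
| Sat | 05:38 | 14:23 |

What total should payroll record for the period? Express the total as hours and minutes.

37 h 36 min

Mon: 08:58–15:39 = 6 h 41 min; less 45 min break → 5 h 56 min
Tue: 11:16–16:57 = 5 h 41 min; less 45 min break → 4 h 56 min
Wed: 07:35–15:51 = 8 h 16 min; less 45 min break → 7 h 31 min
Thu: 10:09–16:26 = 6 h 17 min; less 45 min break → 5 h 32 min
Fri: 07:19–13:45 = 6 h 26 min; less 45 min break → 5 h 41 min
Sat: 05:38–14:23 = 8 h 45 min; less 45 min break → 8 h 0 min
Total: 5 h 56 min + 4 h 56 min + 7 h 31 min + 5 h 32 min + 5 h 41 min + 8 h 0 min = 37 h 36 min.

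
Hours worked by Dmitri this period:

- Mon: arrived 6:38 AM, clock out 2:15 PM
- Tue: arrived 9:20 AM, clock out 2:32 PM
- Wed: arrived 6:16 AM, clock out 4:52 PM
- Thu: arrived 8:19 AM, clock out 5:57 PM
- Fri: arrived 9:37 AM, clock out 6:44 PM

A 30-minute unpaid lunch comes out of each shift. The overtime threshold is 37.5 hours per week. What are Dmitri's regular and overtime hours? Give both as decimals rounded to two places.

Regular 37.50 hours, overtime 2.17 hours

Mon: 6:38 AM–2:15 PM = 7 h 37 min; less 30 min break → 7 h 7 min
Tue: 9:20 AM–2:32 PM = 5 h 12 min; less 30 min break → 4 h 42 min
Wed: 6:16 AM–4:52 PM = 10 h 36 min; less 30 min break → 10 h 6 min
Thu: 8:19 AM–5:57 PM = 9 h 38 min; less 30 min break → 9 h 8 min
Fri: 9:37 AM–6:44 PM = 9 h 7 min; less 30 min break → 8 h 37 min
Total worked: 39 h 40 min = 39.67 h.
Threshold 37.5 h → overtime 2 h 10 min, regular 37 h 30 min.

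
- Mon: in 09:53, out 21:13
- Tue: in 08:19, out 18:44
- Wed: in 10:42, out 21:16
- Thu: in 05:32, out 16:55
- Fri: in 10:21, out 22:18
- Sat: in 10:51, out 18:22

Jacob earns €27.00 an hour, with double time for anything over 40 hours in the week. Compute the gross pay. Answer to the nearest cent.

Mon: 09:53–21:13 = 11 h 20 min
Tue: 08:19–18:44 = 10 h 25 min
Wed: 10:42–21:16 = 10 h 34 min
Thu: 05:32–16:55 = 11 h 23 min
Fri: 10:21–22:18 = 11 h 57 min
Sat: 10:51–18:22 = 7 h 31 min
Total worked: 63 h 10 min = 3790 min.
Regular 40 h 0 min = 2400 min at €27.00/h; overtime 23 h 10 min = 1390 min at €54.00/h.
Pay = (2400 × €27.00 + 1390 × €54.00) ÷ 60 = €2331.00.

€2331.00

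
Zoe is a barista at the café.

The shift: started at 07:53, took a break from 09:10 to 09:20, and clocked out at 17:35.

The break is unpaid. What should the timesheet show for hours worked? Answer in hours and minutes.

9 h 32 min

The shift: 07:53–17:35 = 9 h 42 min; less 10 min break → 9 h 32 min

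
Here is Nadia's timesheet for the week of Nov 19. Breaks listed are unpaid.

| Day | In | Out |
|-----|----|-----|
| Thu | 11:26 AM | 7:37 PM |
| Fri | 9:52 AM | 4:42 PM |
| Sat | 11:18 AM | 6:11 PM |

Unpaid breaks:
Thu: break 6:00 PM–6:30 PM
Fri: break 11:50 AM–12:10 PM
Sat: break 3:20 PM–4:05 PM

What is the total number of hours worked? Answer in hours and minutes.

Thu: 11:26 AM–7:37 PM = 8 h 11 min; less 30 min break → 7 h 41 min
Fri: 9:52 AM–4:42 PM = 6 h 50 min; less 20 min break → 6 h 30 min
Sat: 11:18 AM–6:11 PM = 6 h 53 min; less 45 min break → 6 h 8 min
Total: 7 h 41 min + 6 h 30 min + 6 h 8 min = 20 h 19 min.

20 h 19 min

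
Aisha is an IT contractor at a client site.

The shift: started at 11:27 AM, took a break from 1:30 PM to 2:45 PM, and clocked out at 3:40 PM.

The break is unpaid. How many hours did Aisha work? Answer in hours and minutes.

The shift: 11:27 AM–3:40 PM = 4 h 13 min; less 75 min break → 2 h 58 min

2 h 58 min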